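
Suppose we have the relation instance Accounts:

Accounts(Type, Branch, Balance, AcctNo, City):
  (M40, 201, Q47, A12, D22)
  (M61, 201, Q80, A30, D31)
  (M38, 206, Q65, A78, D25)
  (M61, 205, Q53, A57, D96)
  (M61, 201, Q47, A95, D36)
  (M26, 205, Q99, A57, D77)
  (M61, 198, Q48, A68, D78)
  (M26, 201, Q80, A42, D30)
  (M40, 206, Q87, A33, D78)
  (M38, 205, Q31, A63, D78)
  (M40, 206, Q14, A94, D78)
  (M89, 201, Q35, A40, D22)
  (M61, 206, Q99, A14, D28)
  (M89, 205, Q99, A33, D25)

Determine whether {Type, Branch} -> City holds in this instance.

No

(Type=M40, Branch=201): 1 row → City = D22 ✓
(Type=M61, Branch=201): 2 rows → City takes values {D31, D36} — violation
(Type=M38, Branch=206): 1 row → City = D25 ✓
(Type=M61, Branch=205): 1 row → City = D96 ✓
(Type=M26, Branch=205): 1 row → City = D77 ✓
(Type=M61, Branch=198): 1 row → City = D78 ✓
(Type=M26, Branch=201): 1 row → City = D30 ✓
(Type=M40, Branch=206): 2 rows → City = D78, D78 ✓
(Type=M38, Branch=205): 1 row → City = D78 ✓
(Type=M89, Branch=201): 1 row → City = D22 ✓
(Type=M61, Branch=206): 1 row → City = D28 ✓
(Type=M89, Branch=205): 1 row → City = D25 ✓
Two rows agree on {Type, Branch} but differ on City, so {Type, Branch} -> City does not hold.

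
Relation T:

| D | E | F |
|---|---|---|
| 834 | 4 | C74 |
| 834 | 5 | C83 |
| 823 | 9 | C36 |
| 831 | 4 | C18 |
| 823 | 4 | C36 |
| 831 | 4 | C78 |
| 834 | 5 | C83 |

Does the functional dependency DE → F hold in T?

No

(D=834, E=4): 1 row → F = C74 ✓
(D=834, E=5): 2 rows → F = C83, C83 ✓
(D=823, E=9): 1 row → F = C36 ✓
(D=831, E=4): 2 rows → F takes values {C18, C78} — violation
(D=823, E=4): 1 row → F = C36 ✓
Two rows agree on DE but differ on F, so DE → F does not hold.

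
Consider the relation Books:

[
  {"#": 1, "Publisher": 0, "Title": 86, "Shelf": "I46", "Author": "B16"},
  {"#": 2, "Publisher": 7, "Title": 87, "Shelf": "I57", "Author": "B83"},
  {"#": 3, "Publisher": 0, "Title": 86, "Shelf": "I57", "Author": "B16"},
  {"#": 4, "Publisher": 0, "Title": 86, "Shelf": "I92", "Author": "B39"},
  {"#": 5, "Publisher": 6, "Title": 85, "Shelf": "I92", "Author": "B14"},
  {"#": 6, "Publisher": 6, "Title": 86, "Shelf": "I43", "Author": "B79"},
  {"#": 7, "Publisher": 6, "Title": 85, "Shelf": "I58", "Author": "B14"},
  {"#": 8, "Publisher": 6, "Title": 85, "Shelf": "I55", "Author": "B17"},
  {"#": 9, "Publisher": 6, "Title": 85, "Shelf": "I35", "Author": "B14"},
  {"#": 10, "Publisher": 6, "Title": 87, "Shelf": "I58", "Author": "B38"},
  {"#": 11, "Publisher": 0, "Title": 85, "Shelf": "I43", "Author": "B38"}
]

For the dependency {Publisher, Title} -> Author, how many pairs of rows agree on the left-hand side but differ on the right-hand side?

(Publisher=0, Title=86): violating pairs (1,4), (3,4) — 2 pairs.
(Publisher=6, Title=85): violating pairs (5,8), (7,8), (8,9) — 3 pairs.

5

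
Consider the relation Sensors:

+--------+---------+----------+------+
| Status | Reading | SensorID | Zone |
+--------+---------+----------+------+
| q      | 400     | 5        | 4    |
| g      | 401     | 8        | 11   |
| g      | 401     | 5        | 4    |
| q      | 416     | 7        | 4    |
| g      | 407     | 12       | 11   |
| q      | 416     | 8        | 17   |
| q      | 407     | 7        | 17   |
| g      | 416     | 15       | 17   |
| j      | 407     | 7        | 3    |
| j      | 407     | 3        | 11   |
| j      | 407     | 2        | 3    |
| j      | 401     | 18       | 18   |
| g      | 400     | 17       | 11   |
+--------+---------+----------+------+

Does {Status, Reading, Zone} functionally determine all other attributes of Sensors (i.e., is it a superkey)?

No

Two distinct rows share (Status=j, Reading=407, Zone=3), so {Status, Reading, Zone} does not determine every attribute — not a superkey.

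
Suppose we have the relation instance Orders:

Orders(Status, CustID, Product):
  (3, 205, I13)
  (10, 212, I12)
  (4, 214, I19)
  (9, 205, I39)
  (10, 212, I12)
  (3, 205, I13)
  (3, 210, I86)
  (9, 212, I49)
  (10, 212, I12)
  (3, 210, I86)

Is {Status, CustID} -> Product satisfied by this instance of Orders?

Yes

(Status=3, CustID=205): 2 rows → Product = I13, I13 ✓
(Status=10, CustID=212): 3 rows → Product = I12, I12, I12 ✓
(Status=4, CustID=214): 1 row → Product = I19 ✓
(Status=9, CustID=205): 1 row → Product = I39 ✓
(Status=3, CustID=210): 2 rows → Product = I86, I86 ✓
(Status=9, CustID=212): 1 row → Product = I49 ✓
Every {Status, CustID} value is associated with a single Product value, so {Status, CustID} -> Product holds.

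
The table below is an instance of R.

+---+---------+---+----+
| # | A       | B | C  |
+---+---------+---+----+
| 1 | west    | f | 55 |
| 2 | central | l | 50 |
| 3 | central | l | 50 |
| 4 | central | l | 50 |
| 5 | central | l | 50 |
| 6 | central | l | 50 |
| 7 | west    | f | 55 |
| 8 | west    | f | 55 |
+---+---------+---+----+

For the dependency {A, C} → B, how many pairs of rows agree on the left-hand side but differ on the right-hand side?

0

(A=west, C=55): all 3 rows agree on B — 0 pairs.
(A=central, C=50): all 5 rows agree on B — 0 pairs.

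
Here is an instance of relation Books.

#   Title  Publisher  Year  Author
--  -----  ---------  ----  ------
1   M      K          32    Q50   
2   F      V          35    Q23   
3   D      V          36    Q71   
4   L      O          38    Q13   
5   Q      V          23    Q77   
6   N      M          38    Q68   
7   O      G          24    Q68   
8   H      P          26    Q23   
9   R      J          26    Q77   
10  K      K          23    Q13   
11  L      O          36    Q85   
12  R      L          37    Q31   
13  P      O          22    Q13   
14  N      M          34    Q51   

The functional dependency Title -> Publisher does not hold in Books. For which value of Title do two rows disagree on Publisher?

R

Title=M: row 1 → Publisher = K ✓
Title=F: row 2 → Publisher = V ✓
Title=D: row 3 → Publisher = V ✓
Title=L: rows 4, 11 → Publisher = O, O ✓
Title=Q: row 5 → Publisher = V ✓
Title=N: rows 6, 14 → Publisher = M, M ✓
Title=O: row 7 → Publisher = G ✓
Title=H: row 8 → Publisher = P ✓
Title=R: rows 9, 12 → Publisher takes values {J, L} — violation
Title=K: row 10 → Publisher = K ✓
Title=P: row 13 → Publisher = O ✓
The only Title value with inconsistent Publisher is Title=R.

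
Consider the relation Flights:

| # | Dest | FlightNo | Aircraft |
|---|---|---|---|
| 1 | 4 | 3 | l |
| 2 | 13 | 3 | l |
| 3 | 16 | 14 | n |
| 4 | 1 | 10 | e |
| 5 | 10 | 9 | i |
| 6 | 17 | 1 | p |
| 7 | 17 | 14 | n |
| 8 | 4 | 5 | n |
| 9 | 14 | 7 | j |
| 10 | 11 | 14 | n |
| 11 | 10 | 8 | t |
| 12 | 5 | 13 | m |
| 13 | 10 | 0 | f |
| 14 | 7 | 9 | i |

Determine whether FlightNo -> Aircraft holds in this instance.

Yes

FlightNo=3: rows 1, 2 → Aircraft = l, l ✓
FlightNo=14: rows 3, 7, 10 → Aircraft = n, n, n ✓
FlightNo=10: row 4 → Aircraft = e ✓
FlightNo=9: rows 5, 14 → Aircraft = i, i ✓
FlightNo=1: row 6 → Aircraft = p ✓
FlightNo=5: row 8 → Aircraft = n ✓
FlightNo=7: row 9 → Aircraft = j ✓
FlightNo=8: row 11 → Aircraft = t ✓
FlightNo=13: row 12 → Aircraft = m ✓
FlightNo=0: row 13 → Aircraft = f ✓
Every FlightNo value is associated with a single Aircraft value, so FlightNo -> Aircraft holds.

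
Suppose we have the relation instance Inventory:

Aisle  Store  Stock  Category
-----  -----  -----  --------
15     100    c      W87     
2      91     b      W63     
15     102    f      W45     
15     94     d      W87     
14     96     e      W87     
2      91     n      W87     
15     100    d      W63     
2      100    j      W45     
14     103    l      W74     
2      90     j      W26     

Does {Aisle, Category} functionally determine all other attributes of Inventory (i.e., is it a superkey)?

Two distinct rows share (Aisle=15, Category=W87), so {Aisle, Category} does not determine every attribute — not a superkey.

No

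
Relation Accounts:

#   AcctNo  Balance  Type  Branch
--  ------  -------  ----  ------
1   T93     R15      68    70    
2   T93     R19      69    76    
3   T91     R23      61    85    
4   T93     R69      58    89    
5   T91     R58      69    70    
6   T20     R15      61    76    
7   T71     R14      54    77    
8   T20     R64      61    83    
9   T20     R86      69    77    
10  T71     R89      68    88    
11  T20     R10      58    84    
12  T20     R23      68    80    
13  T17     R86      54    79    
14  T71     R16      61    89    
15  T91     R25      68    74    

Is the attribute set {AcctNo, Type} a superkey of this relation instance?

No

Rows 6 and 8 have the same {AcctNo, Type} value (AcctNo=T20, Type=61) but are distinct tuples, so {AcctNo, Type} does not determine every attribute — not a superkey.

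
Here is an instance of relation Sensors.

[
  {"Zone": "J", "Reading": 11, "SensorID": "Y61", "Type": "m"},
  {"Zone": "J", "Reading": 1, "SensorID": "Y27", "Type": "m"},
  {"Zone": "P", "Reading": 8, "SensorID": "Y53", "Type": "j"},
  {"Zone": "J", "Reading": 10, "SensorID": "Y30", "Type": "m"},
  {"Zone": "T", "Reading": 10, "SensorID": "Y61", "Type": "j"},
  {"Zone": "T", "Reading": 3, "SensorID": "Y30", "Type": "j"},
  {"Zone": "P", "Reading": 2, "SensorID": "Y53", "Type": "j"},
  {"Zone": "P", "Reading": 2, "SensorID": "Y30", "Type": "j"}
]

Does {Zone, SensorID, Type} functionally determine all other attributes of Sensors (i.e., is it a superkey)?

Two distinct rows share (Zone=P, SensorID=Y53, Type=j), so {Zone, SensorID, Type} does not determine every attribute — not a superkey.

No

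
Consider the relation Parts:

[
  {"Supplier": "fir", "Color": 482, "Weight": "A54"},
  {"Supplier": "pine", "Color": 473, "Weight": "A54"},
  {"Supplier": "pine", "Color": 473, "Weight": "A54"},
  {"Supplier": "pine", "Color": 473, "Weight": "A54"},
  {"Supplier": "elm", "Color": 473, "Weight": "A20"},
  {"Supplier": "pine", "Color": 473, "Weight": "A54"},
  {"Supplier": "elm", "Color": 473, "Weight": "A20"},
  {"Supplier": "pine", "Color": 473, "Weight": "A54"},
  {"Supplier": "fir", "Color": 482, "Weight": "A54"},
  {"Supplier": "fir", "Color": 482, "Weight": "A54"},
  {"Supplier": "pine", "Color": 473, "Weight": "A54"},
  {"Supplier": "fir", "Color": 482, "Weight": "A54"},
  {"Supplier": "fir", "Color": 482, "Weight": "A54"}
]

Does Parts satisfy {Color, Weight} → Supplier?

(Color=482, Weight=A54): 5 rows → Supplier = fir, fir, fir, fir, fir ✓
(Color=473, Weight=A54): 6 rows → Supplier = pine, pine, pine, pine, pine, pine ✓
(Color=473, Weight=A20): 2 rows → Supplier = elm, elm ✓
Every {Color, Weight} value is associated with a single Supplier value, so {Color, Weight} → Supplier holds.

Yes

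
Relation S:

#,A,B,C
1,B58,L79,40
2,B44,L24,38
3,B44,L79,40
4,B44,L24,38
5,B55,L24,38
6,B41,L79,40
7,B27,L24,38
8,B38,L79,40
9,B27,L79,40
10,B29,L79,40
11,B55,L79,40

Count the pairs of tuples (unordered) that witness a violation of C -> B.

C=40: all 7 rows agree on B — 0 pairs.
C=38: all 4 rows agree on B — 0 pairs.

0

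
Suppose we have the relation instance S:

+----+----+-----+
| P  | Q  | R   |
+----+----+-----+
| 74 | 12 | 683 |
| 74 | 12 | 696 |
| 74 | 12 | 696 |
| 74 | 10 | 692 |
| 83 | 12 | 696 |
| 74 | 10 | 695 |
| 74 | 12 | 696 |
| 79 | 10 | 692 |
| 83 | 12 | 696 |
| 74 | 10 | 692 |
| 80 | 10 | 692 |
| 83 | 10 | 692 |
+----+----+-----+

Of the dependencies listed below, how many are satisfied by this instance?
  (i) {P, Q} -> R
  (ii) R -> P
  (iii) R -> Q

1

(i) {P, Q} -> R: (P=74, Q=12): 4 rows → R takes values {683, 696} — violation; (P=74, Q=10): 3 rows → R takes values {692, 695} — violation — fails.
(ii) R -> P: R=696: 5 rows → P takes values {74, 83} — violation; R=692: 5 rows → P takes values {74, 79, 80, 83} — violation — fails.
(iii) R -> Q: every LHS value maps to a single RHS value — holds.
1 of the 3 dependencies holds.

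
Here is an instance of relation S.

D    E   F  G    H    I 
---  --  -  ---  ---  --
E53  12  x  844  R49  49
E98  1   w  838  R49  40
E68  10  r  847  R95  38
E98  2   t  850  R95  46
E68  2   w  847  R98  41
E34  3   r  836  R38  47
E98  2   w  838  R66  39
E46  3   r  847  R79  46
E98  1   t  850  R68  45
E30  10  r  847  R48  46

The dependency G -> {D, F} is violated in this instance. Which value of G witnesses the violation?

G=844: 1 row → {D,F} = (E53, x) ✓
G=838: 2 rows → {D,F} = (E98, w), (E98, w) ✓
G=847: 4 rows → {D,F} takes values {(E68, r), (E68, w), (E46, r), (E30, r)} — violation
G=850: 2 rows → {D,F} = (E98, t), (E98, t) ✓
G=836: 1 row → {D,F} = (E34, r) ✓
The only G value with inconsistent RHS is G=847.

847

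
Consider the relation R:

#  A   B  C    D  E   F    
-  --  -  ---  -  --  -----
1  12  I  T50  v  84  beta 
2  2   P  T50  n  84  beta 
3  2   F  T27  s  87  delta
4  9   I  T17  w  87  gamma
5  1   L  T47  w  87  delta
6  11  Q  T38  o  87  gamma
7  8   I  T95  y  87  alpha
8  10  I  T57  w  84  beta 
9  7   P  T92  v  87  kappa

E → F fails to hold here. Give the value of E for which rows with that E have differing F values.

87

E=84: rows 1, 2, 8 → F = beta, beta, beta ✓
E=87: rows 3, 4, 5, 6, 7, 9 → F takes values {delta, gamma, alpha, kappa} — violation
The only E value with inconsistent F is E=87.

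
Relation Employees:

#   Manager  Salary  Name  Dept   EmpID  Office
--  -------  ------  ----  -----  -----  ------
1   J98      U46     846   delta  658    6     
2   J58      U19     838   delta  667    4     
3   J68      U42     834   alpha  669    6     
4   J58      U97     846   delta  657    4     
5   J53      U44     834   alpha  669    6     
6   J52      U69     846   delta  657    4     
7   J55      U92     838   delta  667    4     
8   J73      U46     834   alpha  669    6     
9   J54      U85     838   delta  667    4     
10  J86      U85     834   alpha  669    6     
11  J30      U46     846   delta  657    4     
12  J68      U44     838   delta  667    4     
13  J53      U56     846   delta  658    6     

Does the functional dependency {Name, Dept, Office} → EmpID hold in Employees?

(Name=846, Dept=delta, Office=6): rows 1, 13 → EmpID = 658, 658 ✓
(Name=838, Dept=delta, Office=4): rows 2, 7, 9, 12 → EmpID = 667, 667, 667, 667 ✓
(Name=834, Dept=alpha, Office=6): rows 3, 5, 8, 10 → EmpID = 669, 669, 669, 669 ✓
(Name=846, Dept=delta, Office=4): rows 4, 6, 11 → EmpID = 657, 657, 657 ✓
Every {Name, Dept, Office} value is associated with a single EmpID value, so {Name, Dept, Office} → EmpID holds.

Yes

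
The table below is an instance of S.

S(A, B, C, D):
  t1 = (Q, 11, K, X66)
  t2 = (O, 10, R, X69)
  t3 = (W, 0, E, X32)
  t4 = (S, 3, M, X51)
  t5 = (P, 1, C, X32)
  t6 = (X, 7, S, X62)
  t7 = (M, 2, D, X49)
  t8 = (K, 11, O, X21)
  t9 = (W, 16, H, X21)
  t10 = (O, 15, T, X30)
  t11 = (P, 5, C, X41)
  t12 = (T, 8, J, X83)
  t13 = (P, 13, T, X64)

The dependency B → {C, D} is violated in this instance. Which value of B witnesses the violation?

11

B=11: rows 1, 8 → {C,D} takes values {(K, X66), (O, X21)} — violation
B=10: row 2 → {C,D} = (R, X69) ✓
B=0: row 3 → {C,D} = (E, X32) ✓
B=3: row 4 → {C,D} = (M, X51) ✓
B=1: row 5 → {C,D} = (C, X32) ✓
B=7: row 6 → {C,D} = (S, X62) ✓
B=2: row 7 → {C,D} = (D, X49) ✓
B=16: row 9 → {C,D} = (H, X21) ✓
B=15: row 10 → {C,D} = (T, X30) ✓
B=5: row 11 → {C,D} = (C, X41) ✓
B=8: row 12 → {C,D} = (J, X83) ✓
B=13: row 13 → {C,D} = (T, X64) ✓
The only B value with inconsistent RHS is B=11.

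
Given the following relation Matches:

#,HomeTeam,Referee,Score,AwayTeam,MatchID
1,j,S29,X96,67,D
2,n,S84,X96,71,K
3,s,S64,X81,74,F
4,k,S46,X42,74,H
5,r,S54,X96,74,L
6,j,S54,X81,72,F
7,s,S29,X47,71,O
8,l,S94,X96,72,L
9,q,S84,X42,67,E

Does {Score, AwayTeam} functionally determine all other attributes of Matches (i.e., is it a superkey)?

Yes

All 9 rows have distinct {Score, AwayTeam} values, so {Score, AwayTeam} → (all attributes) holds and {Score, AwayTeam} is a superkey.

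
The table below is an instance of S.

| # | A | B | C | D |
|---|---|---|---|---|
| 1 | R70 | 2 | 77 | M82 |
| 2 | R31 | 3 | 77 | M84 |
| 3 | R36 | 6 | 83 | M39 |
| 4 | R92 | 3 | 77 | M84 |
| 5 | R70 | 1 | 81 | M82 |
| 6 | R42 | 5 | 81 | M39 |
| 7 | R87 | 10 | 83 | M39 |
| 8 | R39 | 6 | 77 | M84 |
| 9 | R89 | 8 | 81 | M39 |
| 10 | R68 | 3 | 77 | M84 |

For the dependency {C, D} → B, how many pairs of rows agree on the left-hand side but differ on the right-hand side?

5

(C=77, D=M84): violating pairs (2,8), (4,8), (8,10) — 3 pairs.
(C=83, D=M39): violating pairs (3,7) — 1 pair.
(C=81, D=M39): violating pairs (6,9) — 1 pair.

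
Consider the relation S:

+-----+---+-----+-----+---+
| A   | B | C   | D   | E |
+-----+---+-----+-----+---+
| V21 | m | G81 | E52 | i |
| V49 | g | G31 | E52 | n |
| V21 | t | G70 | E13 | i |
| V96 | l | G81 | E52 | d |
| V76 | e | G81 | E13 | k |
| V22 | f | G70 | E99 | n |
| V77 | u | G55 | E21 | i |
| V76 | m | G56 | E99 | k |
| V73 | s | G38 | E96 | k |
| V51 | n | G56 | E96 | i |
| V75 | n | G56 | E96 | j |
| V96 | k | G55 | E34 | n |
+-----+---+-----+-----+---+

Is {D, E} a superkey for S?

Yes

All 12 rows have distinct {D, E} values, so {D, E} → (all attributes) holds and {D, E} is a superkey.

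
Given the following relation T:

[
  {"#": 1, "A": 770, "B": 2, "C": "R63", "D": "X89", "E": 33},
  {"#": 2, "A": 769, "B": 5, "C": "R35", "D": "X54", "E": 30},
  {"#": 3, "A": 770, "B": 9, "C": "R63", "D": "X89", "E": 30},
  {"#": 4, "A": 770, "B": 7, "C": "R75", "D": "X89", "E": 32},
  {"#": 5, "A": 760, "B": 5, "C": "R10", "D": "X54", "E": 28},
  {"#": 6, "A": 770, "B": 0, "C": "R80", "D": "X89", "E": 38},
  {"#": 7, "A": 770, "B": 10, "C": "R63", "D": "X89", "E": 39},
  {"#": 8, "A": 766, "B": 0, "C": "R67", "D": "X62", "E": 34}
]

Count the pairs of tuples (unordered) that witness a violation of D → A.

1

D=X89: all 5 rows agree on A — 0 pairs.
D=X54: violating pairs (2,5) — 1 pair.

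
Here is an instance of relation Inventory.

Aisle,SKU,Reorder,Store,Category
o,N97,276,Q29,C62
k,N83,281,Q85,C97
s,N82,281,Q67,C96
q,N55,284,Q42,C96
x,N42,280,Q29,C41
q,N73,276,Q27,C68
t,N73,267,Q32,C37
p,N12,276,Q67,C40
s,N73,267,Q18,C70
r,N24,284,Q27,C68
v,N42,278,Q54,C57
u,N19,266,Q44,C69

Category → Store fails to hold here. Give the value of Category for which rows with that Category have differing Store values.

Category=C62: 1 row → Store = Q29 ✓
Category=C97: 1 row → Store = Q85 ✓
Category=C96: 2 rows → Store takes values {Q67, Q42} — violation
Category=C41: 1 row → Store = Q29 ✓
Category=C68: 2 rows → Store = Q27, Q27 ✓
Category=C37: 1 row → Store = Q32 ✓
Category=C40: 1 row → Store = Q67 ✓
Category=C70: 1 row → Store = Q18 ✓
Category=C57: 1 row → Store = Q54 ✓
Category=C69: 1 row → Store = Q44 ✓
The only Category value with inconsistent Store is Category=C96.

C96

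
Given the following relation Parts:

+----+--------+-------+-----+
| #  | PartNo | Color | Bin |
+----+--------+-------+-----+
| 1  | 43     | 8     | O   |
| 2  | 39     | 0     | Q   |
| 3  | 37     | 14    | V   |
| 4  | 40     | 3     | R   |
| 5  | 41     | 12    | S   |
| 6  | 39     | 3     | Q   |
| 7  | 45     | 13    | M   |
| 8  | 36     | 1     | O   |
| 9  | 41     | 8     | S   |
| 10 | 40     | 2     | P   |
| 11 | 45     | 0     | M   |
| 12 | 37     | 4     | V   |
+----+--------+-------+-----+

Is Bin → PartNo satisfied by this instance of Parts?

No

Bin=O: rows 1, 8 → PartNo takes values {43, 36} — violation
Bin=Q: rows 2, 6 → PartNo = 39, 39 ✓
Bin=V: rows 3, 12 → PartNo = 37, 37 ✓
Bin=R: row 4 → PartNo = 40 ✓
Bin=S: rows 5, 9 → PartNo = 41, 41 ✓
Bin=M: rows 7, 11 → PartNo = 45, 45 ✓
Bin=P: row 10 → PartNo = 40 ✓
Two rows agree on Bin but differ on PartNo, so Bin → PartNo does not hold.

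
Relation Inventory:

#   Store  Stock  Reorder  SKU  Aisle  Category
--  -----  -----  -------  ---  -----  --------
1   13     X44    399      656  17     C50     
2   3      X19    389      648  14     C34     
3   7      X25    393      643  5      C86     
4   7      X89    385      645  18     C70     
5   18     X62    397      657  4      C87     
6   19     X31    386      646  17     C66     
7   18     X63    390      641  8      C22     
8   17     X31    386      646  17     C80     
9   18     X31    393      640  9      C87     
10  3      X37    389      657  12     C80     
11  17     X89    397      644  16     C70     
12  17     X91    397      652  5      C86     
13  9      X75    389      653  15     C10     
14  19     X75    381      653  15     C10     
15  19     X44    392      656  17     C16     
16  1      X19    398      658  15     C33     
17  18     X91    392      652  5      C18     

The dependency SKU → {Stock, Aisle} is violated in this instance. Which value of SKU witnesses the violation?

SKU=656: rows 1, 15 → {Stock,Aisle} = (X44, 17), (X44, 17) ✓
SKU=648: row 2 → {Stock,Aisle} = (X19, 14) ✓
SKU=643: row 3 → {Stock,Aisle} = (X25, 5) ✓
SKU=645: row 4 → {Stock,Aisle} = (X89, 18) ✓
SKU=657: rows 5, 10 → {Stock,Aisle} takes values {(X62, 4), (X37, 12)} — violation
SKU=646: rows 6, 8 → {Stock,Aisle} = (X31, 17), (X31, 17) ✓
SKU=641: row 7 → {Stock,Aisle} = (X63, 8) ✓
SKU=640: row 9 → {Stock,Aisle} = (X31, 9) ✓
SKU=644: row 11 → {Stock,Aisle} = (X89, 16) ✓
SKU=652: rows 12, 17 → {Stock,Aisle} = (X91, 5), (X91, 5) ✓
SKU=653: rows 13, 14 → {Stock,Aisle} = (X75, 15), (X75, 15) ✓
SKU=658: row 16 → {Stock,Aisle} = (X19, 15) ✓
The only SKU value with inconsistent RHS is SKU=657.

657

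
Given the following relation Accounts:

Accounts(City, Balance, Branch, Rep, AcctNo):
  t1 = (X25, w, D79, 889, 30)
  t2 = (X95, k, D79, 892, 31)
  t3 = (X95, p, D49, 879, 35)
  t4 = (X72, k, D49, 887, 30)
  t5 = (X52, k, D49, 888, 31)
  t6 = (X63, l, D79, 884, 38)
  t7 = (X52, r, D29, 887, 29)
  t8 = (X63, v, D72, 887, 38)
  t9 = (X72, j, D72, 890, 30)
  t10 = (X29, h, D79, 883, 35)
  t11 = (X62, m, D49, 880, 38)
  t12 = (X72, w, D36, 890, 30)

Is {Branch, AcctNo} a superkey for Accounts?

Yes

All 12 rows have distinct {Branch, AcctNo} values, so {Branch, AcctNo} → (all attributes) holds and {Branch, AcctNo} is a superkey.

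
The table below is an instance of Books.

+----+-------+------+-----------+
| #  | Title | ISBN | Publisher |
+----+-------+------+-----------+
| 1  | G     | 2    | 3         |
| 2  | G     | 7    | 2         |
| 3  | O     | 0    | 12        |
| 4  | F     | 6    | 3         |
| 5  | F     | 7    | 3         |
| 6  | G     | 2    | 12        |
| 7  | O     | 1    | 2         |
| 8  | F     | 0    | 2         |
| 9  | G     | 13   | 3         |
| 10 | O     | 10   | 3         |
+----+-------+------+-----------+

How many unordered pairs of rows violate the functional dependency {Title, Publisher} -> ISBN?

(Title=G, Publisher=3): violating pairs (1,9) — 1 pair.
(Title=F, Publisher=3): violating pairs (4,5) — 1 pair.

2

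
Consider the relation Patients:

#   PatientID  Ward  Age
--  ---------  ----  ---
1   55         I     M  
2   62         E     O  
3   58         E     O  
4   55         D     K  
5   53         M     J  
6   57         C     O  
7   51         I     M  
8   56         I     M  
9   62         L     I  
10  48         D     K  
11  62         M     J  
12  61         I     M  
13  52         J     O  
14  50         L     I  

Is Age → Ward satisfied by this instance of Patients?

No

Age=M: rows 1, 7, 8, 12 → Ward = I, I, I, I ✓
Age=O: rows 2, 3, 6, 13 → Ward takes values {E, C, J} — violation
Age=K: rows 4, 10 → Ward = D, D ✓
Age=J: rows 5, 11 → Ward = M, M ✓
Age=I: rows 9, 14 → Ward = L, L ✓
Two rows agree on Age but differ on Ward, so Age → Ward does not hold.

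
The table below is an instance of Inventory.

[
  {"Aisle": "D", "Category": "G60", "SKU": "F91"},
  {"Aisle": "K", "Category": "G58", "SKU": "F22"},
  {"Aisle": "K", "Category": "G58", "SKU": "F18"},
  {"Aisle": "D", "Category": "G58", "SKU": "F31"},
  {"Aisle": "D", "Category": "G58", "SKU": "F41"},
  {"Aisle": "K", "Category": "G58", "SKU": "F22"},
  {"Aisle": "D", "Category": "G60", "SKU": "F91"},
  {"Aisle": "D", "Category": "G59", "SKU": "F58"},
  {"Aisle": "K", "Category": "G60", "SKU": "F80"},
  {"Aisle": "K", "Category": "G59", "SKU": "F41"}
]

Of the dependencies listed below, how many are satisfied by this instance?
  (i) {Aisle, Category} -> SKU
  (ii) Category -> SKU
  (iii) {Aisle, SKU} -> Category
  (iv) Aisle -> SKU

1

(i) {Aisle, Category} -> SKU: (Aisle=K, Category=G58): 3 rows → SKU takes values {F22, F18} — violation; (Aisle=D, Category=G58): 2 rows → SKU takes values {F31, F41} — violation — fails.
(ii) Category -> SKU: Category=G60: 3 rows → SKU takes values {F91, F80} — violation; Category=G58: 5 rows → SKU takes values {F22, F18, F31, F41} — violation; Category=G59: 2 rows → SKU takes values {F58, F41} — violation — fails.
(iii) {Aisle, SKU} -> Category: every LHS value maps to a single RHS value — holds.
(iv) Aisle -> SKU: Aisle=D: 5 rows → SKU takes values {F91, F31, F41, F58} — violation; Aisle=K: 5 rows → SKU takes values {F22, F18, F80, F41} — violation — fails.
1 of the 4 dependencies holds.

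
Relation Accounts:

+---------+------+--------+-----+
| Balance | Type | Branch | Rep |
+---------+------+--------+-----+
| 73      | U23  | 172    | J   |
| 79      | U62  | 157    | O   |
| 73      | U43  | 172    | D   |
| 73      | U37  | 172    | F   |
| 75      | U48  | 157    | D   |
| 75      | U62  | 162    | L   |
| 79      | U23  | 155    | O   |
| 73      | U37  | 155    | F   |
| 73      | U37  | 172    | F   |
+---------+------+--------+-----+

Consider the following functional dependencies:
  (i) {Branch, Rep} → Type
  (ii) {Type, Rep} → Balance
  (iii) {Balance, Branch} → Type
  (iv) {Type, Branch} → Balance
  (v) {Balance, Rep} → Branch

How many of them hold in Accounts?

(i) {Branch, Rep} → Type: every LHS value maps to a single RHS value — holds.
(ii) {Type, Rep} → Balance: every LHS value maps to a single RHS value — holds.
(iii) {Balance, Branch} → Type: (Balance=73, Branch=172): 4 rows → Type takes values {U23, U43, U37} — violation — fails.
(iv) {Type, Branch} → Balance: every LHS value maps to a single RHS value — holds.
(v) {Balance, Rep} → Branch: (Balance=79, Rep=O): 2 rows → Branch takes values {157, 155} — violation; (Balance=73, Rep=F): 3 rows → Branch takes values {172, 155} — violation — fails.
3 of the 5 dependencies hold.

3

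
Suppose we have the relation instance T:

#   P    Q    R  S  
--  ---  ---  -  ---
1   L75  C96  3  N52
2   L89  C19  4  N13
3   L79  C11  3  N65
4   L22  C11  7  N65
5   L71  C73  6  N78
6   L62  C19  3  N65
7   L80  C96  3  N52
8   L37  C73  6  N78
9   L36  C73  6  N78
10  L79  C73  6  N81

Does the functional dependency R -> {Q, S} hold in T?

R=3: rows 1, 3, 6, 7 → {Q,S} takes values {(C96, N52), (C11, N65), (C19, N65)} — violation
R=4: row 2 → {Q,S} = (C19, N13) ✓
R=7: row 4 → {Q,S} = (C11, N65) ✓
R=6: rows 5, 8, 9, 10 → {Q,S} takes values {(C73, N78), (C73, N81)} — violation
Two rows agree on R but differ on {Q, S}, so R -> {Q, S} does not hold.

No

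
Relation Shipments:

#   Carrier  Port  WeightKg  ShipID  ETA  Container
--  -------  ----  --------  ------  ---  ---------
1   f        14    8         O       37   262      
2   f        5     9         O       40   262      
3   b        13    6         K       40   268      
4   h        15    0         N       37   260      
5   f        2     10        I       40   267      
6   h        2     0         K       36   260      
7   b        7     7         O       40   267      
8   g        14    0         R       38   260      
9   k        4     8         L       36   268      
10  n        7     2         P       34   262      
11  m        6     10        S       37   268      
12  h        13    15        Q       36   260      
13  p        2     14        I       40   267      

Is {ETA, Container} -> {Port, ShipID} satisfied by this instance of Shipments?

(ETA=37, Container=262): row 1 → {Port,ShipID} = (14, O) ✓
(ETA=40, Container=262): row 2 → {Port,ShipID} = (5, O) ✓
(ETA=40, Container=268): row 3 → {Port,ShipID} = (13, K) ✓
(ETA=37, Container=260): row 4 → {Port,ShipID} = (15, N) ✓
(ETA=40, Container=267): rows 5, 7, 13 → {Port,ShipID} takes values {(2, I), (7, O)} — violation
(ETA=36, Container=260): rows 6, 12 → {Port,ShipID} takes values {(2, K), (13, Q)} — violation
(ETA=38, Container=260): row 8 → {Port,ShipID} = (14, R) ✓
(ETA=36, Container=268): row 9 → {Port,ShipID} = (4, L) ✓
(ETA=34, Container=262): row 10 → {Port,ShipID} = (7, P) ✓
(ETA=37, Container=268): row 11 → {Port,ShipID} = (6, S) ✓
Two rows agree on {ETA, Container} but differ on {Port, ShipID}, so {ETA, Container} -> {Port, ShipID} does not hold.

No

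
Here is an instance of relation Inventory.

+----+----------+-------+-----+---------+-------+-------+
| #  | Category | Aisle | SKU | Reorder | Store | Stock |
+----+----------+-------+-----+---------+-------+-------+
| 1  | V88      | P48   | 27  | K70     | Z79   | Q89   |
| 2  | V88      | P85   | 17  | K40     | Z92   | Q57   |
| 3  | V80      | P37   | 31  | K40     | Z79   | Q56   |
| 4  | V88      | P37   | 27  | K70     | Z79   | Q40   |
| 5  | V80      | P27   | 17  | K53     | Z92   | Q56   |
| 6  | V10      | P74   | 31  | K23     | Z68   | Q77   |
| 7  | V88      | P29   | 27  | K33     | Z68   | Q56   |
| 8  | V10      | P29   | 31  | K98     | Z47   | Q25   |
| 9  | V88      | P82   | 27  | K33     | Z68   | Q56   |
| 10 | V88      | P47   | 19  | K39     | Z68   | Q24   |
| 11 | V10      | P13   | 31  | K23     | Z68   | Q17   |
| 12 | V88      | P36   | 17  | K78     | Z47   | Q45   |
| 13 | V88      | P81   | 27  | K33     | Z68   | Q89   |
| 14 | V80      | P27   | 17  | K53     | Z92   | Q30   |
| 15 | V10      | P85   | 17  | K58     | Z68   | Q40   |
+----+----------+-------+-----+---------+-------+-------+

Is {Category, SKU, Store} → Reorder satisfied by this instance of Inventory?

(Category=V88, SKU=27, Store=Z79): rows 1, 4 → Reorder = K70, K70 ✓
(Category=V88, SKU=17, Store=Z92): row 2 → Reorder = K40 ✓
(Category=V80, SKU=31, Store=Z79): row 3 → Reorder = K40 ✓
(Category=V80, SKU=17, Store=Z92): rows 5, 14 → Reorder = K53, K53 ✓
(Category=V10, SKU=31, Store=Z68): rows 6, 11 → Reorder = K23, K23 ✓
(Category=V88, SKU=27, Store=Z68): rows 7, 9, 13 → Reorder = K33, K33, K33 ✓
(Category=V10, SKU=31, Store=Z47): row 8 → Reorder = K98 ✓
(Category=V88, SKU=19, Store=Z68): row 10 → Reorder = K39 ✓
(Category=V88, SKU=17, Store=Z47): row 12 → Reorder = K78 ✓
(Category=V10, SKU=17, Store=Z68): row 15 → Reorder = K58 ✓
Every {Category, SKU, Store} value is associated with a single Reorder value, so {Category, SKU, Store} → Reorder holds.

Yes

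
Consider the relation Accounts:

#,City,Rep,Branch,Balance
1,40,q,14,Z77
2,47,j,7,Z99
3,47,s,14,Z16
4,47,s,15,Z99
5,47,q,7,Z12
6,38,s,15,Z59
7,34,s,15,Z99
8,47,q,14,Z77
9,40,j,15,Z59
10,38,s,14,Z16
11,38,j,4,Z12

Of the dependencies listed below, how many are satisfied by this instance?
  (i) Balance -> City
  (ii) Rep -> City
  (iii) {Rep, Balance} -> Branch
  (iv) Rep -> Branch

(i) Balance -> City: Balance=Z77: rows 1, 8 → City takes values {40, 47} — violation; Balance=Z99: rows 2, 4, 7 → City takes values {47, 34} — violation; Balance=Z16: rows 3, 10 → City takes values {47, 38} — violation; Balance=Z12: rows 5, 11 → City takes values {47, 38} — violation; Balance=Z59: rows 6, 9 → City takes values {38, 40} — violation — fails.
(ii) Rep -> City: Rep=q: rows 1, 5, 8 → City takes values {40, 47} — violation; Rep=j: rows 2, 9, 11 → City takes values {47, 40, 38} — violation; Rep=s: rows 3, 4, 6, 7, 10 → City takes values {47, 38, 34} — violation — fails.
(iii) {Rep, Balance} -> Branch: every LHS value maps to a single RHS value — holds.
(iv) Rep -> Branch: Rep=q: rows 1, 5, 8 → Branch takes values {14, 7} — violation; Rep=j: rows 2, 9, 11 → Branch takes values {7, 15, 4} — violation; Rep=s: rows 3, 4, 6, 7, 10 → Branch takes values {14, 15} — violation — fails.
1 of the 4 dependencies holds.

1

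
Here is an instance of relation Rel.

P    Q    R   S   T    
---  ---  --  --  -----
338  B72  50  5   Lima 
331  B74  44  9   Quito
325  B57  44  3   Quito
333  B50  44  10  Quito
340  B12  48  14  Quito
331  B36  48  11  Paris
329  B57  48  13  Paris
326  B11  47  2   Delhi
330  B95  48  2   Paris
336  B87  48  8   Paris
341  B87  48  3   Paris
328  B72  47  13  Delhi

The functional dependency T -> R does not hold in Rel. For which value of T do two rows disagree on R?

T=Lima: 1 row → R = 50 ✓
T=Quito: 4 rows → R takes values {44, 48} — violation
T=Paris: 5 rows → R = 48, 48, 48, 48, 48 ✓
T=Delhi: 2 rows → R = 47, 47 ✓
The only T value with inconsistent R is T=Quito.

Quito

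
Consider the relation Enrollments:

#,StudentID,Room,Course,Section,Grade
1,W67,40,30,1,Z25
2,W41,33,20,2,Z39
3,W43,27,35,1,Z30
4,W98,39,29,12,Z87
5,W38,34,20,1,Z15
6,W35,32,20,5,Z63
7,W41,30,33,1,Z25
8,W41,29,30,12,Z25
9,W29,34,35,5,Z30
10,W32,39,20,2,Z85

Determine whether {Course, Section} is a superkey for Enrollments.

Rows 2 and 10 have the same {Course, Section} value (Course=20, Section=2) but are distinct tuples, so {Course, Section} does not determine every attribute — not a superkey.

No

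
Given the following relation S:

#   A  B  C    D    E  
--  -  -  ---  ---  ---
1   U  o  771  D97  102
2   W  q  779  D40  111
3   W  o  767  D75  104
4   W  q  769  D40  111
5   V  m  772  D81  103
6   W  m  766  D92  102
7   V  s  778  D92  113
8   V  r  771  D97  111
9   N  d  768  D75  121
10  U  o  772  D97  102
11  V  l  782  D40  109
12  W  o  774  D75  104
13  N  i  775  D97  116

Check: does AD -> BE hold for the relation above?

(A=U, D=D97): rows 1, 10 → {B,E} = (o, 102), (o, 102) ✓
(A=W, D=D40): rows 2, 4 → {B,E} = (q, 111), (q, 111) ✓
(A=W, D=D75): rows 3, 12 → {B,E} = (o, 104), (o, 104) ✓
(A=V, D=D81): row 5 → {B,E} = (m, 103) ✓
(A=W, D=D92): row 6 → {B,E} = (m, 102) ✓
(A=V, D=D92): row 7 → {B,E} = (s, 113) ✓
(A=V, D=D97): row 8 → {B,E} = (r, 111) ✓
(A=N, D=D75): row 9 → {B,E} = (d, 121) ✓
(A=V, D=D40): row 11 → {B,E} = (l, 109) ✓
(A=N, D=D97): row 13 → {B,E} = (i, 116) ✓
Every AD value is associated with a single BE value, so AD -> BE holds.

Yes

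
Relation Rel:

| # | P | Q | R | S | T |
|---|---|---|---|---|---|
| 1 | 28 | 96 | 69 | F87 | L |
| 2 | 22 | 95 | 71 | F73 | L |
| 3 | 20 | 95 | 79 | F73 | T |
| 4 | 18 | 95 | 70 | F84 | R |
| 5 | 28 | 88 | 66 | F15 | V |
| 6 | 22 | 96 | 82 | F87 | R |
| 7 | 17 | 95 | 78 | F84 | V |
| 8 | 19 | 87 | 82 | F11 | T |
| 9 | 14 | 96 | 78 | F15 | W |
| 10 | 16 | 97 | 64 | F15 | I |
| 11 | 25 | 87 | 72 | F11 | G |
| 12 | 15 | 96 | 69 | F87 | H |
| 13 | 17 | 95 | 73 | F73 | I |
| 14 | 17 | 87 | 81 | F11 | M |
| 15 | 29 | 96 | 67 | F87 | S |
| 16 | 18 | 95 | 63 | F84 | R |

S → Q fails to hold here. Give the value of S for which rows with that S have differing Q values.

F15

S=F87: rows 1, 6, 12, 15 → Q = 96, 96, 96, 96 ✓
S=F73: rows 2, 3, 13 → Q = 95, 95, 95 ✓
S=F84: rows 4, 7, 16 → Q = 95, 95, 95 ✓
S=F15: rows 5, 9, 10 → Q takes values {88, 96, 97} — violation
S=F11: rows 8, 11, 14 → Q = 87, 87, 87 ✓
The only S value with inconsistent Q is S=F15.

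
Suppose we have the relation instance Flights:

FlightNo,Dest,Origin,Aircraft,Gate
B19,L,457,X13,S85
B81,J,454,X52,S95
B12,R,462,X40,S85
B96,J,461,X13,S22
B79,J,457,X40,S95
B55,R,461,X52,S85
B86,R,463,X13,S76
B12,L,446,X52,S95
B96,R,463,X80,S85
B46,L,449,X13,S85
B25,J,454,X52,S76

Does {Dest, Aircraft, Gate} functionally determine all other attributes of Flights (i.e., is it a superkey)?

No

Two distinct rows share (Dest=L, Aircraft=X13, Gate=S85), so {Dest, Aircraft, Gate} does not determine every attribute — not a superkey.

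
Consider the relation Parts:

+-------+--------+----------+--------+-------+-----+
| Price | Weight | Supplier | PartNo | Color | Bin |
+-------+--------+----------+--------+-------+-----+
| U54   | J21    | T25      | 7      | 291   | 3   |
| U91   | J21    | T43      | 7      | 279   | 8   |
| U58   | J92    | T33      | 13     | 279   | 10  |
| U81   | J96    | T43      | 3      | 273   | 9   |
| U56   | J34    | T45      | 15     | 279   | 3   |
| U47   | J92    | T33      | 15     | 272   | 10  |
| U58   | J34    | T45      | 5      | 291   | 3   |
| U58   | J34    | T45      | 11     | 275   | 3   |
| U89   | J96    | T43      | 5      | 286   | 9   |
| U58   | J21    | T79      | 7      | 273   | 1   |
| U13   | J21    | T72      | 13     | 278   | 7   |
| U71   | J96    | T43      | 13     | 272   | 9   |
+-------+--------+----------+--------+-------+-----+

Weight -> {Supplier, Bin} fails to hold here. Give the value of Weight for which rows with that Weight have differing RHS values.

Weight=J21: 4 rows → {Supplier,Bin} takes values {(T25, 3), (T43, 8), (T79, 1), (T72, 7)} — violation
Weight=J92: 2 rows → {Supplier,Bin} = (T33, 10), (T33, 10) ✓
Weight=J96: 3 rows → {Supplier,Bin} = (T43, 9), (T43, 9), (T43, 9) ✓
Weight=J34: 3 rows → {Supplier,Bin} = (T45, 3), (T45, 3), (T45, 3) ✓
The only Weight value with inconsistent RHS is Weight=J21.

J21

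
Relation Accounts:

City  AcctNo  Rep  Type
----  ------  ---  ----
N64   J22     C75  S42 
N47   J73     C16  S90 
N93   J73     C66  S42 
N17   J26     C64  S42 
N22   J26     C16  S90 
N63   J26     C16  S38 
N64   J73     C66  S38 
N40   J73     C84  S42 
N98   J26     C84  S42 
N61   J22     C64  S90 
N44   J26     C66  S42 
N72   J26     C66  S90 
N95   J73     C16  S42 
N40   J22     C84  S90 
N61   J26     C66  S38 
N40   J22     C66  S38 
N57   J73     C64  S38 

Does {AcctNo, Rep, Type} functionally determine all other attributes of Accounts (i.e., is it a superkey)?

All 17 rows have distinct {AcctNo, Rep, Type} values, so {AcctNo, Rep, Type} → (all attributes) holds and {AcctNo, Rep, Type} is a superkey.

Yes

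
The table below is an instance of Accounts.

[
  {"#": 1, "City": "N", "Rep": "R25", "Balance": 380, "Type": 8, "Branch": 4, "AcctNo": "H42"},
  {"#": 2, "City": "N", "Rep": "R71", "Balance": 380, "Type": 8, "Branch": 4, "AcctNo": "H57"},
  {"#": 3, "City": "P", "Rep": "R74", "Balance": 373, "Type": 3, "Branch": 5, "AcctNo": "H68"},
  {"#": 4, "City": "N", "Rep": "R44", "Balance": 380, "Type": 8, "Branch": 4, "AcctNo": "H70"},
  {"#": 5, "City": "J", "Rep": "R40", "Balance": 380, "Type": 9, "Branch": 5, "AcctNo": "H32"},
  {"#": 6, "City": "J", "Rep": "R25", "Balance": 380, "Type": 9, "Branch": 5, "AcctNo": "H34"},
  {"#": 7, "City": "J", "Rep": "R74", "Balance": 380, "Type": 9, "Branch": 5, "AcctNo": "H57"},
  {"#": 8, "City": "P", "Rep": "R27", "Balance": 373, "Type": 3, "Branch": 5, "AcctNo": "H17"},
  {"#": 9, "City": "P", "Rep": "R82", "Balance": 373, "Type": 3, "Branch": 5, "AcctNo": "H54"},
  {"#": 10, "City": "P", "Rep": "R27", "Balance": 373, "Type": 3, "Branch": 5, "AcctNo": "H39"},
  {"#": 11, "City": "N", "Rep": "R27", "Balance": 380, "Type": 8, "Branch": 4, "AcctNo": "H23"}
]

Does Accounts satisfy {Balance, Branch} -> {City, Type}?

(Balance=380, Branch=4): rows 1, 2, 4, 11 → {City,Type} = (N, 8), (N, 8), (N, 8), (N, 8) ✓
(Balance=373, Branch=5): rows 3, 8, 9, 10 → {City,Type} = (P, 3), (P, 3), (P, 3), (P, 3) ✓
(Balance=380, Branch=5): rows 5, 6, 7 → {City,Type} = (J, 9), (J, 9), (J, 9) ✓
Every {Balance, Branch} value is associated with a single {City, Type} value, so {Balance, Branch} -> {City, Type} holds.

Yes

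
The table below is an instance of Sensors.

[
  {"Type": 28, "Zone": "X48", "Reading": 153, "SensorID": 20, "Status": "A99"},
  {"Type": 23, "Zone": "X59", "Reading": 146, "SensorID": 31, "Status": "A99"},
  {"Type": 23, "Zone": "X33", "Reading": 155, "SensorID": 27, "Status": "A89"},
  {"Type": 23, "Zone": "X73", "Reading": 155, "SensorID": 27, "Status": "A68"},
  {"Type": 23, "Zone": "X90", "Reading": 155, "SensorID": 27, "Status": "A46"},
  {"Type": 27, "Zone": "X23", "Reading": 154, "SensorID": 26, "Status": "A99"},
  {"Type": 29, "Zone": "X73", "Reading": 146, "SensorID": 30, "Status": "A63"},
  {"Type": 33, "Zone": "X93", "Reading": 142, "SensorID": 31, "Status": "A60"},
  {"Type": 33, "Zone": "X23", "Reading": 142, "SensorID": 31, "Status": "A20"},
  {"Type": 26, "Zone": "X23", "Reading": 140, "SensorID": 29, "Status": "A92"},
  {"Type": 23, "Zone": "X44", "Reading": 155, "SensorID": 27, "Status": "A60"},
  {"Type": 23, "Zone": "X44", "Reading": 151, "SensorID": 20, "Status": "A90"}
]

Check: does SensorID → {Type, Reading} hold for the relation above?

SensorID=20: 2 rows → {Type,Reading} takes values {(28, 153), (23, 151)} — violation
SensorID=31: 3 rows → {Type,Reading} takes values {(23, 146), (33, 142)} — violation
SensorID=27: 4 rows → {Type,Reading} = (23, 155), (23, 155), (23, 155), (23, 155) ✓
SensorID=26: 1 row → {Type,Reading} = (27, 154) ✓
SensorID=30: 1 row → {Type,Reading} = (29, 146) ✓
SensorID=29: 1 row → {Type,Reading} = (26, 140) ✓
Two rows agree on SensorID but differ on {Type, Reading}, so SensorID → {Type, Reading} does not hold.

No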